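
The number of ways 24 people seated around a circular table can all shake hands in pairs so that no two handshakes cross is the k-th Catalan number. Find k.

With 24 = 2·12 people, non-crossing handshake pairings are non-crossing perfect matchings on a circle, counted by C_12.

12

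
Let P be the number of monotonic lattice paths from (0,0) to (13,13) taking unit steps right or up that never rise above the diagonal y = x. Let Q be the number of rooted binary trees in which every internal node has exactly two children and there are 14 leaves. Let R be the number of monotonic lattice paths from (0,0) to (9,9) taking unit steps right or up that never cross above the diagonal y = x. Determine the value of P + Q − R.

1480938

Monotone paths in an n×n grid that stay weakly below the diagonal are counted by C_n; here n = 13. So P = C_13 = 742900.
Full binary trees with 14 leaves have 14−1 = 13 internal nodes, so there are C_13 of them. So Q = C_13 = 742900.
Monotone paths in an n×n grid that stay weakly below the diagonal are counted by C_n; here n = 9. So R = C_9 = 4862.
P + Q − R = 742900 + 742900 − 4862 = 1480938.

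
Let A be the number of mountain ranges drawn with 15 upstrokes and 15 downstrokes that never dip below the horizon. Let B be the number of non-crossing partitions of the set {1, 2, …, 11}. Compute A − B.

9636059

A Dyck path with 15 up-steps and 15 down-steps has semilength 15, so there are C_15 of them. So A = C_15 = 9694845.
Non-crossing partitions of an n-element set are counted by C_n; here n = 11. So B = C_11 = 58786.
A − B = 9694845 − 58786 = 9636059.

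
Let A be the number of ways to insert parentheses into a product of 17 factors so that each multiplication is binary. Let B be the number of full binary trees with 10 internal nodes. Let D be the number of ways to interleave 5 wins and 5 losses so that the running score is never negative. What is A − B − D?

Bracketing 17 factors into binary products is counted by C_{17−1} = C_16. So A = C_16 = 35357670.
The number of full binary trees on 10 internal nodes is the Catalan number C_10. So B = C_10 = 16796.
Ballot sequences with n votes each where one side never trails are Dyck words, counted by C_n; here n = 5. So D = C_5 = 42.
A − B − D = 35357670 − 16796 − 42 = 35340832.

35340832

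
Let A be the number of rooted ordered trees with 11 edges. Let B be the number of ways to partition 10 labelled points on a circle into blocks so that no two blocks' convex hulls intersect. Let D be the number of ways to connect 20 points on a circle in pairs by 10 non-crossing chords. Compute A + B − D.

58786

A rooted plane tree with 11 edges has 12 nodes, and the count is C_11. So A = C_11 = 58786.
Non-crossing partitions of an n-element set are counted by C_n; here n = 10. So B = C_10 = 16796.
Non-crossing perfect matchings of 2n points on a circle are counted by C_n; with 20 points, n = 10. So D = C_10 = 16796.
A + B − D = 58786 + 16796 − 16796 = 58786.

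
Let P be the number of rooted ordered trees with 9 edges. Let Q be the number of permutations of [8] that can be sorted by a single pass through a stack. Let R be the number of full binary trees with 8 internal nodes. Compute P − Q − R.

2002

A rooted plane tree with 9 edges has 10 nodes, and the count is C_9. So P = C_9 = 4862.
By Knuth's characterisation, the stack-sortable permutations of length 8 are the 231-avoiders, numbering C_8. So Q = C_8 = 1430.
The number of full binary trees on 8 internal nodes is the Catalan number C_8. So R = C_8 = 1430.
P − Q − R = 4862 − 1430 − 1430 = 2002.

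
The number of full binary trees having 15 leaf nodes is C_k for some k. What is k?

Full binary trees with 15 leaves have 15−1 = 14 internal nodes, so there are C_14 of them.

14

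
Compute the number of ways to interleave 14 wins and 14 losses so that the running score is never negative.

2674440

Ballot sequences with n votes each where one side never trails are Dyck words, counted by C_n; here n = 14.
C_14 = C_13 · 2(2·13+1)/(13+2) = 742900 · 54/15 = 2674440.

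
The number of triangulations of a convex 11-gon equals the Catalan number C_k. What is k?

9

The number of triangulations of an 11-gon is the Catalan number C_9 (index = sides − 2).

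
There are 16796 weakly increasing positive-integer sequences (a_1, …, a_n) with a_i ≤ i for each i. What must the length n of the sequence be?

Such sub-staircase sequences of length n are counted by C_n; 16796 = C_10.

10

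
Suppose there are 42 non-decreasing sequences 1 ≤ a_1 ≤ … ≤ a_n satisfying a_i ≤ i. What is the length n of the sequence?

Such sub-staircase sequences of length n are counted by C_n, and C_5 = 42.

5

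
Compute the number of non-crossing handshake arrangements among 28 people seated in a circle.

Non-crossing handshake pairings of 2n people are counted by C_n; 28 people gives n = 14.
C_14 = C(28,14)/15 = 40116600/15 = 2674440.

2674440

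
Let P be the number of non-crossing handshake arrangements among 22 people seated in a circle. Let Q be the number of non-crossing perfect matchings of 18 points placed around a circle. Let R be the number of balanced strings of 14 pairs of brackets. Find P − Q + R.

With 22 = 2·11 people, non-crossing handshake pairings are non-crossing perfect matchings on a circle, counted by C_11. So P = C_11 = 58786.
Non-crossing perfect matchings of 2n points on a circle are counted by C_n; with 18 points, n = 9. So Q = C_9 = 4862.
With 14 pairs the number of balanced bracket strings is the Catalan number C_14. So R = C_14 = 2674440.
P − Q + R = 58786 − 4862 + 2674440 = 2728364.

2728364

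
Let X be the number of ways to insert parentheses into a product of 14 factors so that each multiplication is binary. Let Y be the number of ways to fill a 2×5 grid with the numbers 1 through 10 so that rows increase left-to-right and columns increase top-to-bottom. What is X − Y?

742858

Ways to associate a product of 14 factors correspond to binary trees on 14 leaves, so the count is C_13. So X = C_13 = 742900.
Standard Young tableaux of shape 2×n are counted by C_n; here n = 5. So Y = C_5 = 42.
X − Y = 742900 − 42 = 742858.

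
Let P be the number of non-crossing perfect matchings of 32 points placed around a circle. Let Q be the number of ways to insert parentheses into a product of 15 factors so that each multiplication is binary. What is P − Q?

Pairing 32 circle points by 16 non-crossing chords gives C_16 matchings. So P = C_16 = 35357670.
Ways to associate a product of 15 factors correspond to binary trees on 15 leaves, so the count is C_14. So Q = C_14 = 2674440.
P − Q = 35357670 − 2674440 = 32683230.

32683230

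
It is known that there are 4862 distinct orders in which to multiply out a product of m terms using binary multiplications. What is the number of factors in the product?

10

Parenthesizations of m factors are counted by C_{m−1}, and C_9 = 4862.
So the index is 9, and the number of factors is 9 + 1 = 10.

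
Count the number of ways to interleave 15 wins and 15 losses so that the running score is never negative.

Ballot sequences with n votes each where one side never trails are Dyck words, counted by C_n; here n = 15.
C_15 = C(30,15)/16 = 155117520/16 = 9694845.

9694845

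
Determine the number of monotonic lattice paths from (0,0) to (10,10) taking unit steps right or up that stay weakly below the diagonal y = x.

16796

Sub-diagonal monotone paths from (0,0) to (10,10) biject with Dyck paths of semilength 10, giving C_10.
C_10 = C(20,10)/11 = 184756/11 = 16796.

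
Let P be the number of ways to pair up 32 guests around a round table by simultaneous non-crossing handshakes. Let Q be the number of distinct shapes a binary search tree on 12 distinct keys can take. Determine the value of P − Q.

With 32 = 2·16 people, non-crossing handshake pairings are non-crossing perfect matchings on a circle, counted by C_16. So P = C_16 = 35357670.
There are C_n binary search tree shapes on n keys; with n = 12 that is C_12. So Q = C_12 = 208012.
P − Q = 35357670 − 208012 = 35149658.

35149658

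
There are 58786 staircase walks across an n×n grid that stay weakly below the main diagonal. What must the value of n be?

11

Such diagonal-avoiding paths in an n×n grid are counted by C_n; 58786 = C_11.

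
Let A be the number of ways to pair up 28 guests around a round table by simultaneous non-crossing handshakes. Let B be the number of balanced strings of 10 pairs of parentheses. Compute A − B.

With 28 = 2·14 people, non-crossing handshake pairings are non-crossing perfect matchings on a circle, counted by C_14. So A = C_14 = 2674440.
A balanced arrangement of 10 bracket pairs is a Dyck word of semilength 10, so the count is C_10. So B = C_10 = 16796.
A − B = 2674440 − 16796 = 2657644.

2657644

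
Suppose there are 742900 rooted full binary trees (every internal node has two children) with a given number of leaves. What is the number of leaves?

Full binary trees with L leaves are counted by C_{L−1}; 742900 = C_13.
So the index is 13, and the number of leaves is 13 + 1 = 14.

14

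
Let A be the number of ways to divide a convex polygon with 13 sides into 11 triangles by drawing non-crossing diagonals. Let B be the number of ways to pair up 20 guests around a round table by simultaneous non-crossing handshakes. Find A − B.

41990

A convex 13-gon is triangulated into 11 triangles, and the number of such triangulations is the Catalan number C_{13−2} = C_11. So A = C_11 = 58786.
With 20 = 2·10 people, non-crossing handshake pairings are non-crossing perfect matchings on a circle, counted by C_10. So B = C_10 = 16796.
A − B = 58786 − 16796 = 41990.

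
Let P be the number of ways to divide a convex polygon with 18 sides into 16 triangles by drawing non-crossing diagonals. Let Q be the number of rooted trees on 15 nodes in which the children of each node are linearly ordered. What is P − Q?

32683230

The number of triangulations of an 18-gon is the Catalan number C_16 (index = sides − 2). So P = C_16 = 35357670.
A rooted plane tree on 15 nodes has 14 edges, and such trees are counted by C_14. So Q = C_14 = 2674440.
P − Q = 35357670 − 2674440 = 32683230.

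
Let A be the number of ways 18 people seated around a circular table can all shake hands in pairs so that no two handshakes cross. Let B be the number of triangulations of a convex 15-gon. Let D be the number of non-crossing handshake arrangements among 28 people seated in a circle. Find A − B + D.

Non-crossing handshake pairings of 2n people are counted by C_n; 18 people gives n = 9. So A = C_9 = 4862.
Triangulations of a convex m-gon are counted by C_{m−2}; with m = 15 this is C_13. So B = C_13 = 742900.
Non-crossing handshake pairings of 2n people are counted by C_n; 28 people gives n = 14. So D = C_14 = 2674440.
A − B + D = 4862 − 742900 + 2674440 = 1936402.

1936402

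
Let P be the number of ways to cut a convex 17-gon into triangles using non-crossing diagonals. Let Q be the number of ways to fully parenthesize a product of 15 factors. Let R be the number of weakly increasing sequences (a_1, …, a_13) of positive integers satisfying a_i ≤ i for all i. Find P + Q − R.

A convex 17-gon is triangulated into 15 triangles, and the number of such triangulations is the Catalan number C_{17−2} = C_15. So P = C_15 = 9694845.
Parenthesizations of m factors correspond to full binary trees with m leaves, counted by C_{m−1}; m = 15 gives C_14. So Q = C_14 = 2674440.
Weakly increasing sequences with a_i ≤ i biject with Dyck paths of semilength 13, so there are C_13. So R = C_13 = 742900.
P + Q − R = 9694845 + 2674440 − 742900 = 11626385.

11626385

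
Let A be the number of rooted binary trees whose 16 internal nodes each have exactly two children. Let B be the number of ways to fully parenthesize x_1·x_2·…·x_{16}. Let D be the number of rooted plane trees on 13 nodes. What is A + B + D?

45260527

The number of full binary trees on 16 internal nodes is the Catalan number C_16. So A = C_16 = 35357670.
Bracketing 16 factors into binary products is counted by C_{16−1} = C_15. So B = C_15 = 9694845.
Rooted ordered (plane) trees on m nodes have m−1 edges and are counted by C_{m−1}; m = 13 gives C_12. So D = C_12 = 208012.
A + B + D = 35357670 + 9694845 + 208012 = 45260527.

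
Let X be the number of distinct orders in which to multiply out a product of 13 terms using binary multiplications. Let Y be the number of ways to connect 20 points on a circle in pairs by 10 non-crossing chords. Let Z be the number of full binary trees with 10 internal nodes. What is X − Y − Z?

Bracketing 13 factors into binary products is counted by C_{13−1} = C_12. So X = C_12 = 208012.
Pairing 20 circle points by 10 non-crossing chords gives C_10 matchings. So Y = C_10 = 16796.
Full binary trees with n internal nodes are counted by C_n; here n = 10. So Z = C_10 = 16796.
X − Y − Z = 208012 − 16796 − 16796 = 174420.

174420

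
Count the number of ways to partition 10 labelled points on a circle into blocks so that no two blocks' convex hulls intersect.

16796

The non-crossing partitions of [10] form a lattice of size C_10.
C_10 = C_9 · 2(2·9+1)/(9+2) = 4862 · 38/11 = 16796.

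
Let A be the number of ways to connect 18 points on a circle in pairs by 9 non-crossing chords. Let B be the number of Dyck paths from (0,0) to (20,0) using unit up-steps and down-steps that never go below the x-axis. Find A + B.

21658

Non-crossing perfect matchings of 2n points on a circle are counted by C_n; with 18 points, n = 9. So A = C_9 = 4862.
Dyck paths of semilength n (length 2n) are counted by C_n; here n = 10. So B = C_10 = 16796.
A + B = 4862 + 16796 = 21658.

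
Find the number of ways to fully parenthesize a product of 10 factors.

4862

Ways to associate a product of 10 factors correspond to binary trees on 10 leaves, so the count is C_9.
C_9 = C_8 · 2(2·8+1)/(8+2) = 1430 · 34/10 = 4862.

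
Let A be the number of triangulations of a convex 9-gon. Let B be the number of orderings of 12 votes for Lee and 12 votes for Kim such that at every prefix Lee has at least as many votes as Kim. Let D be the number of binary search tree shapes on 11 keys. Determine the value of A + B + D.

The number of triangulations of a 9-gon is the Catalan number C_7 (index = sides − 2). So A = C_7 = 429.
Reading a vote for the leader as '(' and for the other as ')' turns such a sequence into a balanced string of 12 pairs, so the count is C_12. So B = C_12 = 208012.
Binary trees (left/right distinguished) on n nodes are counted by C_n; here n = 11. So D = C_11 = 58786.
A + B + D = 429 + 208012 + 58786 = 267227.

267227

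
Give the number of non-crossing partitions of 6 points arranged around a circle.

132

The non-crossing partitions of [6] form a lattice of size C_6.
C_6 = C(12,6)/7 = 924/7 = 132.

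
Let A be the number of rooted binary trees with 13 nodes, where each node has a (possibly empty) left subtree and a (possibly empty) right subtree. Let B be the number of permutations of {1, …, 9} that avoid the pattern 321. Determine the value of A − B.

There are C_n binary search tree shapes on n keys; with n = 13 that is C_13. So A = C_13 = 742900.
Permutations of [n] avoiding any single length-3 pattern are counted by C_n; here n = 9. So B = C_9 = 4862.
A − B = 742900 − 4862 = 738038.

738038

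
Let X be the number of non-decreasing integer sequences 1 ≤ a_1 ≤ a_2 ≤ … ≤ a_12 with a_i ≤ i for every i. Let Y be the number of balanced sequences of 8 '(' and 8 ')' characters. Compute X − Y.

206582

Weakly increasing sequences with a_i ≤ i biject with Dyck paths of semilength 12, so there are C_12. So X = C_12 = 208012.
With 8 pairs the number of balanced bracket strings is the Catalan number C_8. So Y = C_8 = 1430.
X − Y = 208012 − 1430 = 206582.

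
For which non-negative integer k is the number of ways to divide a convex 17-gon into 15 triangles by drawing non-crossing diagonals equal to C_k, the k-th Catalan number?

Triangulations of a convex m-gon are counted by C_{m−2}; with m = 17 this is C_15.

15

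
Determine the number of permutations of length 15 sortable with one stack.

Stack-sortable permutations are exactly the 231-avoiding ones, counted by C_n; here n = 15.
C_15 = C(30,15)/16 = 155117520/16 = 9694845.

9694845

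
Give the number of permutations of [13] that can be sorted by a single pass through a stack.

Stack-sortable permutations are exactly the 231-avoiding ones, counted by C_n; here n = 13.
C_13 = 742900.

742900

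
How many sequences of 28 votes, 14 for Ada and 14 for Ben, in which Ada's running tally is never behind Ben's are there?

2674440

Ballot sequences with n votes each where one side never trails are Dyck words, counted by C_n; here n = 14.
C_14 = C(28,14)/15 = 40116600/15 = 2674440.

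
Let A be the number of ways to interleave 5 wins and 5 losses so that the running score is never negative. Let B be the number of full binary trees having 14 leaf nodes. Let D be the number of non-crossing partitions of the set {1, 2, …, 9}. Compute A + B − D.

Reading a vote for the leader as '(' and for the other as ')' turns such a sequence into a balanced string of 5 pairs, so the count is C_5. So A = C_5 = 42.
A full binary tree with L leaves has L−1 internal nodes and is counted by C_{L−1}; L = 14 gives C_13. So B = C_13 = 742900.
Non-crossing partitions of an n-element set are counted by C_n; here n = 9. So D = C_9 = 4862.
A + B − D = 42 + 742900 − 4862 = 738080.

738080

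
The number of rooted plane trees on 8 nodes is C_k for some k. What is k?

Rooted ordered (plane) trees on m nodes have m−1 edges and are counted by C_{m−1}; m = 8 gives C_7.

7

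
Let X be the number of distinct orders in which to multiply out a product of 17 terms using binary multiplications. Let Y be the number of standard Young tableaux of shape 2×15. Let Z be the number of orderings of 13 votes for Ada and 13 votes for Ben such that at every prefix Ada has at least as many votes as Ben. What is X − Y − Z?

Parenthesizations of m factors correspond to full binary trees with m leaves, counted by C_{m−1}; m = 17 gives C_16. So X = C_16 = 35357670.
By the hook-length formula (or a Dyck-path bijection), SYT of shape 2×15 number C_15. So Y = C_15 = 9694845.
Ballot sequences with n votes each where one side never trails are Dyck words, counted by C_n; here n = 13. So Z = C_13 = 742900.
X − Y − Z = 35357670 − 9694845 − 742900 = 24919925.

24919925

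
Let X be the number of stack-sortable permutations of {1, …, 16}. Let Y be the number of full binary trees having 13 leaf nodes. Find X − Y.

Stack-sortable permutations are exactly the 231-avoiding ones, counted by C_n; here n = 16. So X = C_16 = 35357670.
A full binary tree with L leaves has L−1 internal nodes and is counted by C_{L−1}; L = 13 gives C_12. So Y = C_12 = 208012.
X − Y = 35357670 − 208012 = 35149658.

35149658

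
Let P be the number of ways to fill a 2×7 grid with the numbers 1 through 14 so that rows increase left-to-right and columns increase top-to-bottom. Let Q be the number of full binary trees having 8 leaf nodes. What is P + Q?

By the hook-length formula (or a Dyck-path bijection), SYT of shape 2×7 number C_7. So P = C_7 = 429.
Full binary trees with 8 leaves have 8−1 = 7 internal nodes, so there are C_7 of them. So Q = C_7 = 429.
P + Q = 429 + 429 = 858.

858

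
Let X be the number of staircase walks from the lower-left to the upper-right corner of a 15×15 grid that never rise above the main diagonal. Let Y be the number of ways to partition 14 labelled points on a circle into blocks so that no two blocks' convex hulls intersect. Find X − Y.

7020405

Sub-diagonal monotone paths from (0,0) to (15,15) biject with Dyck paths of semilength 15, giving C_15. So X = C_15 = 9694845.
Non-crossing partitions of an n-element set are counted by C_n; here n = 14. So Y = C_14 = 2674440.
X − Y = 9694845 − 2674440 = 7020405.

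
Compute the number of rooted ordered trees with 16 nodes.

9694845

Rooted ordered (plane) trees on m nodes have m−1 edges and are counted by C_{m−1}; m = 16 gives C_15.
C_15 = C_14 · 2(2·14+1)/(14+2) = 2674440 · 58/16 = 9694845.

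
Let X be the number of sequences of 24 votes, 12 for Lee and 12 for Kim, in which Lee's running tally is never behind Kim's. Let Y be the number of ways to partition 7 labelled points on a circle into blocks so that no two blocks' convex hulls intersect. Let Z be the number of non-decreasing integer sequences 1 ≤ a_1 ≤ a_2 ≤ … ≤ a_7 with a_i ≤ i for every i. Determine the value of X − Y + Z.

Reading a vote for the leader as '(' and for the other as ')' turns such a sequence into a balanced string of 12 pairs, so the count is C_12. So X = C_12 = 208012.
The non-crossing partitions of [7] form a lattice of size C_7. So Y = C_7 = 429.
Such sub-staircase sequences of length n are counted by C_n; here n = 7. So Z = C_7 = 429.
X − Y + Z = 208012 − 429 + 429 = 208012.

208012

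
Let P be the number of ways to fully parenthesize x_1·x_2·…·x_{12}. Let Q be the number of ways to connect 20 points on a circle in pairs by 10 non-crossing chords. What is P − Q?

Bracketing 12 factors into binary products is counted by C_{12−1} = C_11. So P = C_11 = 58786.
Non-crossing perfect matchings of 2n points on a circle are counted by C_n; with 20 points, n = 10. So Q = C_10 = 16796.
P − Q = 58786 − 16796 = 41990.

41990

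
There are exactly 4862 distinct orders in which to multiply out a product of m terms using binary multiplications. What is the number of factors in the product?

10

Parenthesizations of m factors are counted by C_{m−1}. Since C_9 = 4862, the index is 9.
So the index is 9, and the number of factors is 9 + 1 = 10.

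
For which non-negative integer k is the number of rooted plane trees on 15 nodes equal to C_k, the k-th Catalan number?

A rooted plane tree on 15 nodes has 14 edges, and such trees are counted by C_14.

14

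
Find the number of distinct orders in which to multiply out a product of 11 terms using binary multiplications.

Bracketing 11 factors into binary products is counted by C_{11−1} = C_10.
C_10 = C_9 · 2(2·9+1)/(9+2) = 4862 · 38/11 = 16796.

16796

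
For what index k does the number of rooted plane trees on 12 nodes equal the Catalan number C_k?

A rooted plane tree on 12 nodes has 11 edges, and such trees are counted by C_11.

11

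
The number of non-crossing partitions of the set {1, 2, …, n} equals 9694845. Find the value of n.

15

Non-crossing partitions of [n] are counted by C_n. Since C_15 = 9694845, the index is 15.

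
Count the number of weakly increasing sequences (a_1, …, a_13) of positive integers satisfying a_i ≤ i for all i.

Such sub-staircase sequences of length n are counted by C_n; here n = 13.
C_13 = 742900.

742900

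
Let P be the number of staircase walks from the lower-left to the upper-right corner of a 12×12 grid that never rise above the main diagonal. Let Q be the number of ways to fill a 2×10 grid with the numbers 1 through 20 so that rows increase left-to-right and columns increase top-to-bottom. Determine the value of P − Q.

191216

Sub-diagonal monotone paths from (0,0) to (12,12) biject with Dyck paths of semilength 12, giving C_12. So P = C_12 = 208012.
Standard Young tableaux of shape 2×n are counted by C_n; here n = 10. So Q = C_10 = 16796.
P − Q = 208012 − 16796 = 191216.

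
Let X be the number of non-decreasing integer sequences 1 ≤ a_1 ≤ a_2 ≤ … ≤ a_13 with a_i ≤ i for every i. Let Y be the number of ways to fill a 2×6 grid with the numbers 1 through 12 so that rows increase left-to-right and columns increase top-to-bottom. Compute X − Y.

742768

Such sub-staircase sequences of length n are counted by C_n; here n = 13. So X = C_13 = 742900.
Standard Young tableaux of shape 2×n are counted by C_n; here n = 6. So Y = C_6 = 132.
X − Y = 742900 − 132 = 742768.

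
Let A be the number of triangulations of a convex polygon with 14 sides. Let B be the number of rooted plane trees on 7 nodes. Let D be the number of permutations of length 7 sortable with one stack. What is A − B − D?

207451

A convex 14-gon is triangulated into 12 triangles, and the number of such triangulations is the Catalan number C_{14−2} = C_12. So A = C_12 = 208012.
Rooted ordered (plane) trees on m nodes have m−1 edges and are counted by C_{m−1}; m = 7 gives C_6. So B = C_6 = 132.
Stack-sortable permutations are exactly the 231-avoiding ones, counted by C_n; here n = 7. So D = C_7 = 429.
A − B − D = 208012 − 132 − 429 = 207451.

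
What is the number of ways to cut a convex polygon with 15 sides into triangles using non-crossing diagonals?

A convex 15-gon is triangulated into 13 triangles, and the number of such triangulations is the Catalan number C_{15−2} = C_13.
C_13 = 742900.

742900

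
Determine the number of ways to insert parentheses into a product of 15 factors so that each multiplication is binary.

Ways to associate a product of 15 factors correspond to binary trees on 15 leaves, so the count is C_14.
C_14 = 2674440.

2674440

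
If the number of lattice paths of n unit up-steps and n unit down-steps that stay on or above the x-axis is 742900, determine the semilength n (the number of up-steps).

Dyck paths of semilength n are counted by C_n, and C_13 = 742900.

13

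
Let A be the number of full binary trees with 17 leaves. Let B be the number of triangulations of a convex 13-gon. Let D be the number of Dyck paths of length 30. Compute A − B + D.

44993729

Full binary trees with 17 leaves have 17−1 = 16 internal nodes, so there are C_16 of them. So A = C_16 = 35357670.
A convex 13-gon is triangulated into 11 triangles, and the number of such triangulations is the Catalan number C_{13−2} = C_11. So B = C_11 = 58786.
A Dyck path with 15 up-steps and 15 down-steps has semilength 15, so there are C_15 of them. So D = C_15 = 9694845.
A − B + D = 35357670 − 58786 + 9694845 = 44993729.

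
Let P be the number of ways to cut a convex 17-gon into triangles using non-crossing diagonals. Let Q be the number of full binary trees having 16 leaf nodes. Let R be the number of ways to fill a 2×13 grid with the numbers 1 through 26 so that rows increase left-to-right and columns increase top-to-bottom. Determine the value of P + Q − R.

The number of triangulations of a 17-gon is the Catalan number C_15 (index = sides − 2). So P = C_15 = 9694845.
A full binary tree with L leaves has L−1 internal nodes and is counted by C_{L−1}; L = 16 gives C_15. So Q = C_15 = 9694845.
Standard Young tableaux of shape 2×n are counted by C_n; here n = 13. So R = C_13 = 742900.
P + Q − R = 9694845 + 9694845 − 742900 = 18646790.

18646790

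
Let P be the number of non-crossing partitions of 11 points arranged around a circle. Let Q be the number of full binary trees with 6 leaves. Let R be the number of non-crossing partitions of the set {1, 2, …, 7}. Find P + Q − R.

58399

The non-crossing partitions of [11] form a lattice of size C_11. So P = C_11 = 58786.
Full binary trees with 6 leaves have 6−1 = 5 internal nodes, so there are C_5 of them. So Q = C_5 = 42.
The non-crossing partitions of [7] form a lattice of size C_7. So R = C_7 = 429.
P + Q − R = 58786 + 42 − 429 = 58399.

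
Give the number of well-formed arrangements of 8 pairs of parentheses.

Balanced strings of n pairs of brackets are counted by C_n; here n = 8.
C_8 = C(16,8)/9 = 12870/9 = 1430.

1430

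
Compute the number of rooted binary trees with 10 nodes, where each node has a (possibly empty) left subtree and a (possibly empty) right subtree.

16796

Rooted binary trees with 10 nodes (each child slot possibly empty) number C_10.
C_10 = C(20,10)/11 = 184756/11 = 16796.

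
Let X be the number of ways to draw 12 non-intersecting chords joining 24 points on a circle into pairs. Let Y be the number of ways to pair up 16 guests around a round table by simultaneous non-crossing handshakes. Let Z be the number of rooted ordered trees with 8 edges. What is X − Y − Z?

Non-crossing perfect matchings of 2n points on a circle are counted by C_n; with 24 points, n = 12. So X = C_12 = 208012.
Non-crossing handshake pairings of 2n people are counted by C_n; 16 people gives n = 8. So Y = C_8 = 1430.
Rooted ordered trees with n edges are counted by C_n; here n = 8. So Z = C_8 = 1430.
X − Y − Z = 208012 − 1430 − 1430 = 205152.

205152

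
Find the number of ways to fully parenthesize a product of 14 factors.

Bracketing 14 factors into binary products is counted by C_{14−1} = C_13.
C_13 = 742900.

742900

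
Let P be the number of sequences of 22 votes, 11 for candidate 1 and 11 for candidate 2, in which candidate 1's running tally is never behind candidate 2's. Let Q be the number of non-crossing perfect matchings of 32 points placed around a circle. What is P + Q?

Ballot sequences with n votes each where one side never trails are Dyck words, counted by C_n; here n = 11. So P = C_11 = 58786.
Pairing 32 circle points by 16 non-crossing chords gives C_16 matchings. So Q = C_16 = 35357670.
P + Q = 58786 + 35357670 = 35416456.

35416456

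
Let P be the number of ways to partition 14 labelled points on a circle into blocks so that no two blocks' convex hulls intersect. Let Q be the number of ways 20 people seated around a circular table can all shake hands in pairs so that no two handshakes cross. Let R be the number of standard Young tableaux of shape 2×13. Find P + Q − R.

1948336

Non-crossing partitions of an n-element set are counted by C_n; here n = 14. So P = C_14 = 2674440.
Non-crossing handshake pairings of 2n people are counted by C_n; 20 people gives n = 10. So Q = C_10 = 16796.
By the hook-length formula (or a Dyck-path bijection), SYT of shape 2×13 number C_13. So R = C_13 = 742900.
P + Q − R = 2674440 + 16796 − 742900 = 1948336.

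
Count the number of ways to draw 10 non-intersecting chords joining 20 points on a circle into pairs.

Pairing 20 circle points by 10 non-crossing chords gives C_10 matchings.
C_10 = C_9 · 2(2·9+1)/(9+2) = 4862 · 38/11 = 16796.

16796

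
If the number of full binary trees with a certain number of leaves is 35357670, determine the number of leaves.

Full binary trees with L leaves are counted by C_{L−1}. The Catalan number equal to 35357670 is C_16.
So the index is 16, and the number of leaves is 16 + 1 = 17.

17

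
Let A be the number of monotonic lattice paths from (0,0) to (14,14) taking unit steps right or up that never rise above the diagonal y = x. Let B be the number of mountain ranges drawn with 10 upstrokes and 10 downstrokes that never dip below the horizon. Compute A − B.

Monotone paths in an n×n grid that stay weakly below the diagonal are counted by C_n; here n = 14. So A = C_14 = 2674440.
Dyck paths of semilength n (length 2n) are counted by C_n; here n = 10. So B = C_10 = 16796.
A − B = 2674440 − 16796 = 2657644.

2657644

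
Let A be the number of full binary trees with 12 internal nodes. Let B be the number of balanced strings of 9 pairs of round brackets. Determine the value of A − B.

203150

The number of full binary trees on 12 internal nodes is the Catalan number C_12. So A = C_12 = 208012.
Balanced strings of n pairs of brackets are counted by C_n; here n = 9. So B = C_9 = 4862.
A − B = 208012 − 4862 = 203150.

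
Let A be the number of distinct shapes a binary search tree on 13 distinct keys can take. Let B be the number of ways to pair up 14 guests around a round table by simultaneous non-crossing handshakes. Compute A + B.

743329

There are C_n binary search tree shapes on n keys; with n = 13 that is C_13. So A = C_13 = 742900.
With 14 = 2·7 people, non-crossing handshake pairings are non-crossing perfect matchings on a circle, counted by C_7. So B = C_7 = 429.
A + B = 742900 + 429 = 743329.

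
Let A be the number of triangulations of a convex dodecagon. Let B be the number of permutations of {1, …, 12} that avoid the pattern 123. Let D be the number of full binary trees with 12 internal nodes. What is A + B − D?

16796

Triangulations of a convex m-gon are counted by C_{m−2}; with m = 12 this is C_10. So A = C_10 = 16796.
Permutations of [n] avoiding any single length-3 pattern are counted by C_n; here n = 12. So B = C_12 = 208012.
Full binary trees with n internal nodes are counted by C_n; here n = 12. So D = C_12 = 208012.
A + B − D = 16796 + 208012 − 208012 = 16796.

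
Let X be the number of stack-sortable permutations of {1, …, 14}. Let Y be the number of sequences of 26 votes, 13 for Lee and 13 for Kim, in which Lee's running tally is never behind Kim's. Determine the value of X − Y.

Stack-sortable permutations are exactly the 231-avoiding ones, counted by C_n; here n = 14. So X = C_14 = 2674440.
Reading a vote for the leader as '(' and for the other as ')' turns such a sequence into a balanced string of 13 pairs, so the count is C_13. So Y = C_13 = 742900.
X − Y = 2674440 − 742900 = 1931540.

1931540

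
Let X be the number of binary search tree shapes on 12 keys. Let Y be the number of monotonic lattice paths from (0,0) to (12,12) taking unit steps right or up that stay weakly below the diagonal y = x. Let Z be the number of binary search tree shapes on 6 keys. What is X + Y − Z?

Rooted binary trees with 12 nodes (each child slot possibly empty) number C_12. So X = C_12 = 208012.
Monotone paths in an n×n grid that stay weakly below the diagonal are counted by C_n; here n = 12. So Y = C_12 = 208012.
Rooted binary trees with 6 nodes (each child slot possibly empty) number C_6. So Z = C_6 = 132.
X + Y − Z = 208012 + 208012 − 132 = 415892.

415892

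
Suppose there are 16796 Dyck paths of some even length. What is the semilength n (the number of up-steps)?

10

Dyck paths of semilength n are counted by C_n; 16796 = C_10.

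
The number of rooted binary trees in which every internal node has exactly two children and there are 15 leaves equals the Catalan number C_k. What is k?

14

A full binary tree with L leaves has L−1 internal nodes and is counted by C_{L−1}; L = 15 gives C_14.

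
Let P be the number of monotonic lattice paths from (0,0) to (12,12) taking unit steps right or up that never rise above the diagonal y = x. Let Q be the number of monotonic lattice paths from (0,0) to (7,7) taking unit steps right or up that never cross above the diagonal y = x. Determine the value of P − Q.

207583

Monotone paths in an n×n grid that stay weakly below the diagonal are counted by C_n; here n = 12. So P = C_12 = 208012.
Monotone paths in an n×n grid that stay weakly below the diagonal are counted by C_n; here n = 7. So Q = C_7 = 429.
P − Q = 208012 − 429 = 207583.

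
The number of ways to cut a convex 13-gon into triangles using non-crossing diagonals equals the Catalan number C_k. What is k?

Triangulations of a convex m-gon are counted by C_{m−2}; with m = 13 this is C_11.

11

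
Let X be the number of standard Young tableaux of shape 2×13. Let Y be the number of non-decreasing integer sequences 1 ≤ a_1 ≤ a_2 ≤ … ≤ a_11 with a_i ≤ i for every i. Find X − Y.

684114

Standard Young tableaux of shape 2×n are counted by C_n; here n = 13. So X = C_13 = 742900.
Such sub-staircase sequences of length n are counted by C_n; here n = 11. So Y = C_11 = 58786.
X − Y = 742900 − 58786 = 684114.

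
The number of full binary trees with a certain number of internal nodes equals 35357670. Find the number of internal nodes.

16

Full binary trees with n internal nodes are counted by C_n. The Catalan number equal to 35357670 is C_16.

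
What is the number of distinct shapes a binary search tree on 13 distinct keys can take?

742900

Rooted binary trees with 13 nodes (each child slot possibly empty) number C_13.
C_13 = C(26,13)/14 = 10400600/14 = 742900.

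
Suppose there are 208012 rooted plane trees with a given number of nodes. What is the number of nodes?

Rooted ordered trees on m nodes are counted by C_{m−1}. Since C_12 = 208012, the index is 12.
So the index is 12, and the number of nodes is 12 + 1 = 13.

13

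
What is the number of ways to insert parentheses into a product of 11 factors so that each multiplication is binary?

16796

Bracketing 11 factors into binary products is counted by C_{11−1} = C_10.
C_10 = C_9 · 2(2·9+1)/(9+2) = 4862 · 38/11 = 16796.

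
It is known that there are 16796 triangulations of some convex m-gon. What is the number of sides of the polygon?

Triangulations of a convex m-gon are counted by C_{m−2}; 16796 = C_10.
So m − 2 = 10, giving m = 12 sides.

12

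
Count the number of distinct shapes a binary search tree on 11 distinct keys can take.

58786

Binary trees (left/right distinguished) on n nodes are counted by C_n; here n = 11.
C_11 = C(22,11)/12 = 705432/12 = 58786.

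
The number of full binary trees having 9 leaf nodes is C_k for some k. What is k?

8

Full binary trees with 9 leaves have 9−1 = 8 internal nodes, so there are C_8 of them.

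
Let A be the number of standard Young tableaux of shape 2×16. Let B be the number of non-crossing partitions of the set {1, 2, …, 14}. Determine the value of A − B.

32683230

By the hook-length formula (or a Dyck-path bijection), SYT of shape 2×16 number C_16. So A = C_16 = 35357670.
The non-crossing partitions of [14] form a lattice of size C_14. So B = C_14 = 2674440.
A − B = 35357670 − 2674440 = 32683230.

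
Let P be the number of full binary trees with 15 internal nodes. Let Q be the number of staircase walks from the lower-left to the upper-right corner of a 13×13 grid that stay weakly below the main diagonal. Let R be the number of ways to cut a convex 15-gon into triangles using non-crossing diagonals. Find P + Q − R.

9694845

Full binary trees with n internal nodes are counted by C_n; here n = 15. So P = C_15 = 9694845.
Monotone paths in an n×n grid that stay weakly below the diagonal are counted by C_n; here n = 13. So Q = C_13 = 742900.
The number of triangulations of a 15-gon is the Catalan number C_13 (index = sides − 2). So R = C_13 = 742900.
P + Q − R = 9694845 + 742900 − 742900 = 9694845.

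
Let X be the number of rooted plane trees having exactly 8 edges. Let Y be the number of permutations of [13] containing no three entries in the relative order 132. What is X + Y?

Rooted ordered trees with n edges are counted by C_n; here n = 8. So X = C_8 = 1430.
For any fixed pattern of length 3, the pattern-avoiding permutations of [13] number C_13. So Y = C_13 = 742900.
X + Y = 1430 + 742900 = 744330.

744330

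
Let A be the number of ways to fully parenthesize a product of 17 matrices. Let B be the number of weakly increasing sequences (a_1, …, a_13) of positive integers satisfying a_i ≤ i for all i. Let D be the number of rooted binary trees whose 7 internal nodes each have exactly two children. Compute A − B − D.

34614341

Ways to associate a product of 17 factors correspond to binary trees on 17 leaves, so the count is C_16. So A = C_16 = 35357670.
Weakly increasing sequences with a_i ≤ i biject with Dyck paths of semilength 13, so there are C_13. So B = C_13 = 742900.
The number of full binary trees on 7 internal nodes is the Catalan number C_7. So D = C_7 = 429.
A − B − D = 35357670 − 742900 − 429 = 34614341.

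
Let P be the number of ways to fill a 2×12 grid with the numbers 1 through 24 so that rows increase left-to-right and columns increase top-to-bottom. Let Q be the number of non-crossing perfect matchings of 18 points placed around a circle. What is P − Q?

203150

By the hook-length formula (or a Dyck-path bijection), SYT of shape 2×12 number C_12. So P = C_12 = 208012.
Non-crossing perfect matchings of 2n points on a circle are counted by C_n; with 18 points, n = 9. So Q = C_9 = 4862.
P − Q = 208012 − 4862 = 203150.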